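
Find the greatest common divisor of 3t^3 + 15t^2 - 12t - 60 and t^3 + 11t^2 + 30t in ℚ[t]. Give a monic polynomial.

Apply the Euclidean algorithm:
  3t^3 + 15t^2 - 12t - 60 = (3)(t^3 + 11t^2 + 30t) + (-18t^2 - 102t - 60)
  t^3 + 11t^2 + 30t = (-(1/18)t - 8/27)(-18t^2 - 102t - 60) + (-(32/9)t - 160/9)
  -18t^2 - 102t - 60 = ((81/16)t + 27/8)(-(32/9)t - 160/9) + (0)
Last nonzero remainder: -(32/9)t - 160/9. Dividing through by -32/9 gives the monic gcd t + 5.

t + 5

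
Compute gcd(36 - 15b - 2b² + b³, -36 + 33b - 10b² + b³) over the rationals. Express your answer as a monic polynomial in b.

Apply the Euclidean algorithm:
  b³ - 2b² - 15b + 36 = (b³ - 10b² + 33b - 36) + (8b² - 48b + 72)
  b³ - 10b² + 33b - 36 = ((1/8)b - 1/2)(8b² - 48b + 72) + (0)
Last nonzero remainder: 8b² - 48b + 72. Dividing through by 8 gives the monic gcd b² - 6b + 9.

9 - 6b + b²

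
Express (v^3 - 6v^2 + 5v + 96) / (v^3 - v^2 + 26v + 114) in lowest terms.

(v^2 - 9v + 32)/(v^2 - 4v + 38)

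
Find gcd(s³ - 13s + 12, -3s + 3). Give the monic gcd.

Euclidean algorithm in ℚ[s]:
  s³ - 13s + 12 = (-(1/3)s² - (1/3)s + 4)(-3s + 3) + (0)
Last nonzero remainder: -3s + 3. Dividing through by -3 gives the monic gcd s - 1.

s - 1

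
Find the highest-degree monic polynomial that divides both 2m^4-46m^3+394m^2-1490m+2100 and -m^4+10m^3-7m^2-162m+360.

Euclidean algorithm in ℚ[m]:
  2m^4-46m^3+394m^2-1490m+2100 = (-2)(-m^4+10m^3-7m^2-162m+360) + (-26m^3+380m^2-1814m+2820)
  -m^4+10m^3-7m^2-162m+360 = ((1/26)m+30/169)(-26m^3+380m^2-1814m+2820) + (-(792/169)m^2+(8712/169)m-23760/169)
  -26m^3+380m^2-1814m+2820 = ((2197/396)m-7943/396)(-(792/169)m^2+(8712/169)m-23760/169) + (0)
Last nonzero remainder: -(792/169)m^2+(8712/169)m-23760/169. Dividing through by -792/169 gives the monic gcd m^2-11m+30.

m^2-11m+30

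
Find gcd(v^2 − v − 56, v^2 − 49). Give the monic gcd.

Apply the Euclidean algorithm:
  v^2 − v − 56 = (v^2 − 49) + (−v − 7)
  v^2 − 49 = (−v + 7)(−v − 7) + (0)
Last nonzero remainder: −v − 7. Dividing through by −1 gives the monic gcd v + 7.

v + 7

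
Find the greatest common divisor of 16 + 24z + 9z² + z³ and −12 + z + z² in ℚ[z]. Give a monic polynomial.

4 + z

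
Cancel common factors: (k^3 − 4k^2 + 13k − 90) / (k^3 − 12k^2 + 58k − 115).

(k^2 + k + 18)/(k^2 − 7k + 23)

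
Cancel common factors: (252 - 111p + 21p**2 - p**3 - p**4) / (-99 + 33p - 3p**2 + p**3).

(-84 + 9p - 4p**2 - p**3)/(33 + p**2)

Apply the Euclidean algorithm:
  -p**4 - p**3 + 21p**2 - 111p + 252 = (-p - 4)(p**3 - 3p**2 + 33p - 99) + (42p**2 - 78p - 144)
  p**3 - 3p**2 + 33p - 99 = ((1/42)p - 4/147)(42p**2 - 78p - 144) + ((1681/49)p - 5043/49)
  42p**2 - 78p - 144 = ((2058/1681)p + 2352/1681)((1681/49)p - 5043/49) + (0)
Last nonzero remainder: (1681/49)p - 5043/49. Dividing through by 1681/49 gives the monic gcd p - 3.
Cancel p - 3 from numerator and denominator to get the reduced form.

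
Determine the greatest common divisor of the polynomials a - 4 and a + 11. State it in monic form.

By polynomial division,
  a - 4 = (a + 11) + (-15)
  a + 11 = (-(1/15)a - 11/15)(-15) + (0)
The last nonzero remainder is the constant -15, so the polynomials are coprime and gcd = 1.

1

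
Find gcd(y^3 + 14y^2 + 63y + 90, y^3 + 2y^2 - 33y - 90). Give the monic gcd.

Repeated division with remainder:
  y^3 + 14y^2 + 63y + 90 = (y^3 + 2y^2 - 33y - 90) + (12y^2 + 96y + 180)
  y^3 + 2y^2 - 33y - 90 = ((1/12)y - 1/2)(12y^2 + 96y + 180) + (0)
Last nonzero remainder: 12y^2 + 96y + 180. Dividing through by 12 gives the monic gcd y^2 + 8y + 15.

y^2 + 8y + 15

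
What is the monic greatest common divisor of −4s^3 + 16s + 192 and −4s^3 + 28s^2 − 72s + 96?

Repeated division with remainder:
  −4s^3 + 16s + 192 = (−4s^3 + 28s^2 − 72s + 96) + (−28s^2 + 88s + 96)
  −4s^3 + 28s^2 − 72s + 96 = ((1/7)s − 27/49)(−28s^2 + 88s + 96) + (−(1824/49)s + 7296/49)
  −28s^2 + 88s + 96 = ((343/456)s + 49/76)(−(1824/49)s + 7296/49) + (0)
Last nonzero remainder: −(1824/49)s + 7296/49. Dividing through by −1824/49 gives the monic gcd s − 4.

s − 4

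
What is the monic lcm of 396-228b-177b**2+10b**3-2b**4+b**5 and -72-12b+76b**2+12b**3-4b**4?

1188+900b-1047b**2-906b**3-143b**4+5b**5+2b**6+b**7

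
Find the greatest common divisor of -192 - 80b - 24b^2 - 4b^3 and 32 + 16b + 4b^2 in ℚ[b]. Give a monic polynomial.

1

Euclidean algorithm in ℚ[b]:
  -4b^3 - 24b^2 - 80b - 192 = (-b - 2)(4b^2 + 16b + 32) + (-16b - 128)
  4b^2 + 16b + 32 = (-(1/4)b + 1)(-16b - 128) + (160)
  -16b - 128 = (-(1/10)b - 4/5)(160) + (0)
The last nonzero remainder is the constant 160, so the polynomials are coprime and gcd = 1.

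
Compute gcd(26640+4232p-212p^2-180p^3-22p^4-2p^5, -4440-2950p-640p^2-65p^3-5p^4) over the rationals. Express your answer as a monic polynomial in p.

By polynomial division,
  -2p^5-22p^4-180p^3-212p^2+4232p+26640 = ((2/5)p-4/5)(-5p^4-65p^3-640p^2-2950p-4440) + (24p^3+456p^2+3648p+23088)
  -5p^4-65p^3-640p^2-2950p-4440 = (-(5/24)p+5/4)(24p^3+456p^2+3648p+23088) + (-450p^2-2700p-33300)
  24p^3+456p^2+3648p+23088 = (-(4/75)p-52/75)(-450p^2-2700p-33300) + (0)
Last nonzero remainder: -450p^2-2700p-33300. Dividing through by -450 gives the monic gcd p^2+6p+74.

74+6p+p^2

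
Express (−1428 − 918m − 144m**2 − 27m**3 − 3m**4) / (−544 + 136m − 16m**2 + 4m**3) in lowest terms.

(−42 − 27m − 3m**2)/(−16 + 4m)

Euclidean algorithm in ℚ[m]:
  −3m**4 − 27m**3 − 144m**2 − 918m − 1428 = (−(3/4)m − 39/4)(4m**3 − 16m**2 + 136m − 544) + (−198m**2 − 6732)
  4m**3 − 16m**2 + 136m − 544 = (−(2/99)m + 8/99)(−198m**2 − 6732) + (0)
Last nonzero remainder: −198m**2 − 6732. Dividing through by −198 gives the monic gcd m**2 + 34.
Cancel m**2 + 34 from numerator and denominator to get the reduced form.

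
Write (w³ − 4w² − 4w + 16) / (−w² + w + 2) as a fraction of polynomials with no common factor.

Repeated division with remainder:
  w³ − 4w² − 4w + 16 = (−w + 3)(−w² + w + 2) + (−5w + 10)
  −w² + w + 2 = ((1/5)w + 1/5)(−5w + 10) + (0)
Last nonzero remainder: −5w + 10. Dividing through by −5 gives the monic gcd w − 2.
Cancel w − 2 from numerator and denominator to get the reduced form.

(−w² + 2w + 8)/(w + 1)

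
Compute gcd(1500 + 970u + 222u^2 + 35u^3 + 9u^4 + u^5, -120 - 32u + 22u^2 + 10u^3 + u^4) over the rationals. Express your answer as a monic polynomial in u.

60 + 46u + 12u^2 + u^3

By polynomial division,
  u^5 + 9u^4 + 35u^3 + 222u^2 + 970u + 1500 = (u - 1)(u^4 + 10u^3 + 22u^2 - 32u - 120) + (23u^3 + 276u^2 + 1058u + 1380)
  u^4 + 10u^3 + 22u^2 - 32u - 120 = ((1/23)u - 2/23)(23u^3 + 276u^2 + 1058u + 1380) + (0)
Last nonzero remainder: 23u^3 + 276u^2 + 1058u + 1380. Dividing through by 23 gives the monic gcd u^3 + 12u^2 + 46u + 60.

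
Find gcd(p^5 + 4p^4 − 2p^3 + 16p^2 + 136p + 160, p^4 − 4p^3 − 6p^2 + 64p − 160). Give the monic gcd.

p^3 − 6p + 40

Repeated division with remainder:
  p^5 + 4p^4 − 2p^3 + 16p^2 + 136p + 160 = (p + 8)(p^4 − 4p^3 − 6p^2 + 64p − 160) + (36p^3 − 216p + 1440)
  p^4 − 4p^3 − 6p^2 + 64p − 160 = ((1/36)p − 1/9)(36p^3 − 216p + 1440) + (0)
Last nonzero remainder: 36p^3 − 216p + 1440. Dividing through by 36 gives the monic gcd p^3 − 6p + 40.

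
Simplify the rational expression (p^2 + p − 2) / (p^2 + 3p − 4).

Euclidean algorithm in ℚ[p]:
  p^2 + p − 2 = (p^2 + 3p − 4) + (−2p + 2)
  p^2 + 3p − 4 = (−(1/2)p − 2)(−2p + 2) + (0)
Last nonzero remainder: −2p + 2. Dividing through by −2 gives the monic gcd p − 1.
Cancel p − 1 from numerator and denominator to get the reduced form.

(p + 2)/(p + 4)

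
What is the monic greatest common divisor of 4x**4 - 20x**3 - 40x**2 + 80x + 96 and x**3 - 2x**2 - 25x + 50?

x - 2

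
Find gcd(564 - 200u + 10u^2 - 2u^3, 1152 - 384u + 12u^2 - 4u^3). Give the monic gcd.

-3 + u

Apply the Euclidean algorithm:
  -2u^3 + 10u^2 - 200u + 564 = (1/2)(-4u^3 + 12u^2 - 384u + 1152) + (4u^2 - 8u - 12)
  -4u^3 + 12u^2 - 384u + 1152 = (-u + 1)(4u^2 - 8u - 12) + (-388u + 1164)
  4u^2 - 8u - 12 = (-(1/97)u - 1/97)(-388u + 1164) + (0)
Last nonzero remainder: -388u + 1164. Dividing through by -388 gives the monic gcd u - 3.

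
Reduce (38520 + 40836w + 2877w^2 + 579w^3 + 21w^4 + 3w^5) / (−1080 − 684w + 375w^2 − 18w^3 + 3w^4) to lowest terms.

(107 + 10w + w^2)/(−3 + w)

By polynomial division,
  3w^5 + 21w^4 + 579w^3 + 2877w^2 + 40836w + 38520 = (w + 13)(3w^4 − 18w^3 + 375w^2 − 684w − 1080) + (438w^3 − 1314w^2 + 50808w + 52560)
  3w^4 − 18w^3 + 375w^2 − 684w − 1080 = ((1/146)w − 3/146)(438w^3 − 1314w^2 + 50808w + 52560) + (0)
Last nonzero remainder: 438w^3 − 1314w^2 + 50808w + 52560. Dividing through by 438 gives the monic gcd w^3 − 3w^2 + 116w + 120.
Cancel w^3 − 3w^2 + 116w + 120 from numerator and denominator to get the reduced form.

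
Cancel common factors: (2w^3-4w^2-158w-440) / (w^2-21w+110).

By polynomial division,
  2w^3-4w^2-158w-440 = (2w+38)(w^2-21w+110) + (420w-4620)
  w^2-21w+110 = ((1/420)w-1/42)(420w-4620) + (0)
Last nonzero remainder: 420w-4620. Dividing through by 420 gives the monic gcd w-11.
Cancel w-11 from numerator and denominator to get the reduced form.

(2w^2+18w+40)/(w-10)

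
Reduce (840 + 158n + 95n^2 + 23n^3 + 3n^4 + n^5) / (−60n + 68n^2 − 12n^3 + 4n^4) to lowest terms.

(56 + 18n + 5n^2 + n^3)/(−4n + 4n^2)

By polynomial division,
  n^5 + 3n^4 + 23n^3 + 95n^2 + 158n + 840 = ((1/4)n + 3/2)(4n^4 − 12n^3 + 68n^2 − 60n) + (24n^3 + 8n^2 + 248n + 840)
  4n^4 − 12n^3 + 68n^2 − 60n = ((1/6)n − 5/9)(24n^3 + 8n^2 + 248n + 840) + ((280/9)n^2 − (560/9)n + 1400/3)
  24n^3 + 8n^2 + 248n + 840 = ((27/35)n + 9/5)((280/9)n^2 − (560/9)n + 1400/3) + (0)
Last nonzero remainder: (280/9)n^2 − (560/9)n + 1400/3. Dividing through by 280/9 gives the monic gcd n^2 − 2n + 15.
Cancel n^2 − 2n + 15 from numerator and denominator to get the reduced form.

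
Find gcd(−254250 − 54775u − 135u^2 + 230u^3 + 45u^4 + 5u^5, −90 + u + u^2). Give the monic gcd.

−90 + u + u^2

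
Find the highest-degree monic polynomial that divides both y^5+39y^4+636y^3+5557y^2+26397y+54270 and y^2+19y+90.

Euclidean algorithm in ℚ[y]:
  y^5+39y^4+636y^3+5557y^2+26397y+54270 = (y^3+20y^2+166y+603)(y^2+19y+90) + (0)
The last nonzero remainder y^2+19y+90 is already monic.

y^2+19y+90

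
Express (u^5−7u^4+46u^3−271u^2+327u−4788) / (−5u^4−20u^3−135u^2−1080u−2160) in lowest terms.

(−u^3+4u^2+2u+133)/(5u^2+35u+60)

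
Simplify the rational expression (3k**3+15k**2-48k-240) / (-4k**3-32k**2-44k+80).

(-3k+12)/(4k-4)

Euclidean algorithm in ℚ[k]:
  3k**3+15k**2-48k-240 = (-3/4)(-4k**3-32k**2-44k+80) + (-9k**2-81k-180)
  -4k**3-32k**2-44k+80 = ((4/9)k-4/9)(-9k**2-81k-180) + (0)
Last nonzero remainder: -9k**2-81k-180. Dividing through by -9 gives the monic gcd k**2+9k+20.
Cancel k**2+9k+20 from numerator and denominator to get the reduced form.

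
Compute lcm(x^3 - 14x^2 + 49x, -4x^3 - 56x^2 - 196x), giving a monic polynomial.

x^5 - 98x^3 + 2401x

Apply the Euclidean algorithm:
  x^3 - 14x^2 + 49x = (-1/4)(-4x^3 - 56x^2 - 196x) + (-28x^2)
  -4x^3 - 56x^2 - 196x = ((1/7)x + 2)(-28x^2) + (-196x)
  -28x^2 = ((1/7)x)(-196x) + (0)
Last nonzero remainder: -196x. Dividing through by -196 gives the monic gcd x.
Then lcm(f, g) = f·g / gcd(f, g); expanding and making the result monic gives the answer.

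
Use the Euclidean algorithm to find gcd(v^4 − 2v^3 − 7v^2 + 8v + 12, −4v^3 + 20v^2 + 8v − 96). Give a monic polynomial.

v^2 − v − 6

Repeated division with remainder:
  v^4 − 2v^3 − 7v^2 + 8v + 12 = (−(1/4)v − 3/4)(−4v^3 + 20v^2 + 8v − 96) + (10v^2 − 10v − 60)
  −4v^3 + 20v^2 + 8v − 96 = (−(2/5)v + 8/5)(10v^2 − 10v − 60) + (0)
Last nonzero remainder: 10v^2 − 10v − 60. Dividing through by 10 gives the monic gcd v^2 − v − 6.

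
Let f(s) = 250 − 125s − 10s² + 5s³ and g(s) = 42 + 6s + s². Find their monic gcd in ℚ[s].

Euclidean algorithm in ℚ[s]:
  5s³ − 10s² − 125s + 250 = (5s − 40)(s² + 6s + 42) + (−95s + 1930)
  s² + 6s + 42 = (−(1/95)s − 100/361)(−95s + 1930) + (208162/361)
  −95s + 1930 = (−(34295/208162)s + 348365/104081)(208162/361) + (0)
The last nonzero remainder is the constant 208162/361, so the polynomials are coprime and gcd = 1.

1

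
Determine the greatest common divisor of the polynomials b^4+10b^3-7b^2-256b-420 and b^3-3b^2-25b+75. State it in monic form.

Apply the Euclidean algorithm:
  b^4+10b^3-7b^2-256b-420 = (b+13)(b^3-3b^2-25b+75) + (57b^2-6b-1395)
  b^3-3b^2-25b+75 = ((1/57)b-55/1083)(57b^2-6b-1395) + (-(300/361)b+1500/361)
  57b^2-6b-1395 = (-(6859/100)b-33573/100)(-(300/361)b+1500/361) + (0)
Last nonzero remainder: -(300/361)b+1500/361. Dividing through by -300/361 gives the monic gcd b-5.

b-5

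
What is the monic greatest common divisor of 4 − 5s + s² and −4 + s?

Apply the Euclidean algorithm:
  s² − 5s + 4 = (s − 1)(s − 4) + (0)
The last nonzero remainder s − 4 is already monic.

−4 + s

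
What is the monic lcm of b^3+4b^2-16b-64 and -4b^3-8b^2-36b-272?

Euclidean algorithm in ℚ[b]:
  b^3+4b^2-16b-64 = (-1/4)(-4b^3-8b^2-36b-272) + (2b^2-25b-132)
  -4b^3-8b^2-36b-272 = (-2b-29)(2b^2-25b-132) + (-1025b-4100)
  2b^2-25b-132 = (-(2/1025)b+33/1025)(-1025b-4100) + (0)
Last nonzero remainder: -1025b-4100. Dividing through by -1025 gives the monic gcd b+4.
Then lcm(f, g) = f·g / gcd(f, g); expanding and making the result monic gives the answer.

b^5+2b^4-7b^3+36b^2-144b-1088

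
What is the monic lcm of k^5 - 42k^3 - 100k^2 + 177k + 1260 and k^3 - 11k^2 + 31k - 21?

k^6 - k^5 - 42k^4 - 58k^3 + 277k^2 + 1083k - 1260

By polynomial division,
  k^5 - 42k^3 - 100k^2 + 177k + 1260 = (k^2 + 11k + 48)(k^3 - 11k^2 + 31k - 21) + (108k^2 - 1080k + 2268)
  k^3 - 11k^2 + 31k - 21 = ((1/108)k - 1/108)(108k^2 - 1080k + 2268) + (0)
Last nonzero remainder: 108k^2 - 1080k + 2268. Dividing through by 108 gives the monic gcd k^2 - 10k + 21.
Then lcm(f, g) = f·g / gcd(f, g); expanding and making the result monic gives the answer.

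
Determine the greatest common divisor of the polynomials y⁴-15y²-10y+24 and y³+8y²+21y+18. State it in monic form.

y²+5y+6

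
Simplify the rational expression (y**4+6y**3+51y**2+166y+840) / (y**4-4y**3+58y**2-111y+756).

(y**2+7y+30)/(y**2-3y+27)

By polynomial division,
  y**4+6y**3+51y**2+166y+840 = (y**4-4y**3+58y**2-111y+756) + (10y**3-7y**2+277y+84)
  y**4-4y**3+58y**2-111y+756 = ((1/10)y-33/100)(10y**3-7y**2+277y+84) + ((2799/100)y**2-(2799/100)y+19593/25)
  10y**3-7y**2+277y+84 = ((1000/2799)y+100/933)((2799/100)y**2-(2799/100)y+19593/25) + (0)
Last nonzero remainder: (2799/100)y**2-(2799/100)y+19593/25. Dividing through by 2799/100 gives the monic gcd y**2-y+28.
Cancel y**2-y+28 from numerator and denominator to get the reduced form.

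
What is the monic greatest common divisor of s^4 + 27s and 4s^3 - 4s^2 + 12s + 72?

s^2 - 3s + 9

Euclidean algorithm in ℚ[s]:
  s^4 + 27s = ((1/4)s + 1/4)(4s^3 - 4s^2 + 12s + 72) + (-2s^2 + 6s - 18)
  4s^3 - 4s^2 + 12s + 72 = (-2s - 4)(-2s^2 + 6s - 18) + (0)
Last nonzero remainder: -2s^2 + 6s - 18. Dividing through by -2 gives the monic gcd s^2 - 3s + 9.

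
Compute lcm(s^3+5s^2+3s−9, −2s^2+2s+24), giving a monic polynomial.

Apply the Euclidean algorithm:
  s^3+5s^2+3s−9 = (−(1/2)s−3)(−2s^2+2s+24) + (21s+63)
  −2s^2+2s+24 = (−(2/21)s+8/21)(21s+63) + (0)
Last nonzero remainder: 21s+63. Dividing through by 21 gives the monic gcd s+3.
Then lcm(f, g) = f·g / gcd(f, g); expanding and making the result monic gives the answer.

s^4+s^3−17s^2−21s+36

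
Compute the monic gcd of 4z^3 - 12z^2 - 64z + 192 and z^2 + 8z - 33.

Euclidean algorithm in ℚ[z]:
  4z^3 - 12z^2 - 64z + 192 = (4z - 44)(z^2 + 8z - 33) + (420z - 1260)
  z^2 + 8z - 33 = ((1/420)z + 11/420)(420z - 1260) + (0)
Last nonzero remainder: 420z - 1260. Dividing through by 420 gives the monic gcd z - 3.

z - 3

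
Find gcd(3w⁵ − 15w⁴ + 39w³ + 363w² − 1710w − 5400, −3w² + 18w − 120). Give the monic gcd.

Apply the Euclidean algorithm:
  3w⁵ − 15w⁴ + 39w³ + 363w² − 1710w − 5400 = (−w³ − w² + 21w + 45)(−3w² + 18w − 120) + (0)
Last nonzero remainder: −3w² + 18w − 120. Dividing through by −3 gives the monic gcd w² − 6w + 40.

w² − 6w + 40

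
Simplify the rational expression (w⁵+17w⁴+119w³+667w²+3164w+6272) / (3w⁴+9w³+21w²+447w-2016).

By polynomial division,
  w⁵+17w⁴+119w³+667w²+3164w+6272 = ((1/3)w+14/3)(3w⁴+9w³+21w²+447w-2016) + (70w³+420w²+1750w+15680)
  3w⁴+9w³+21w²+447w-2016 = ((3/70)w-9/70)(70w³+420w²+1750w+15680) + (0)
Last nonzero remainder: 70w³+420w²+1750w+15680. Dividing through by 70 gives the monic gcd w³+6w²+25w+224.
Cancel w³+6w²+25w+224 from numerator and denominator to get the reduced form.

(w²+11w+28)/(3w-9)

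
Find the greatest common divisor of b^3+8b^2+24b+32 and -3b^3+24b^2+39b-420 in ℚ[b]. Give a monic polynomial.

b+4

Apply the Euclidean algorithm:
  b^3+8b^2+24b+32 = (-1/3)(-3b^3+24b^2+39b-420) + (16b^2+37b-108)
  -3b^3+24b^2+39b-420 = (-(3/16)b+495/256)(16b^2+37b-108) + (-(13515/256)b-13515/64)
  16b^2+37b-108 = (-(4096/13515)b+2304/4505)(-(13515/256)b-13515/64) + (0)
Last nonzero remainder: -(13515/256)b-13515/64. Dividing through by -13515/256 gives the monic gcd b+4.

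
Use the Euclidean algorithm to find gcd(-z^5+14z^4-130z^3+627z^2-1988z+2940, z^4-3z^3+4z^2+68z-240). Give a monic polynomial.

By polynomial division,
  -z^5+14z^4-130z^3+627z^2-1988z+2940 = (-z+11)(z^4-3z^3+4z^2+68z-240) + (-93z^3+651z^2-2976z+5580)
  z^4-3z^3+4z^2+68z-240 = (-(1/93)z-4/93)(-93z^3+651z^2-2976z+5580) + (0)
Last nonzero remainder: -93z^3+651z^2-2976z+5580. Dividing through by -93 gives the monic gcd z^3-7z^2+32z-60.

z^3-7z^2+32z-60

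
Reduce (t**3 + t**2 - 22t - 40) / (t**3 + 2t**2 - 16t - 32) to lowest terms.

Repeated division with remainder:
  t**3 + t**2 - 22t - 40 = (t**3 + 2t**2 - 16t - 32) + (-t**2 - 6t - 8)
  t**3 + 2t**2 - 16t - 32 = (-t + 4)(-t**2 - 6t - 8) + (0)
Last nonzero remainder: -t**2 - 6t - 8. Dividing through by -1 gives the monic gcd t**2 + 6t + 8.
Cancel t**2 + 6t + 8 from numerator and denominator to get the reduced form.

(t - 5)/(t - 4)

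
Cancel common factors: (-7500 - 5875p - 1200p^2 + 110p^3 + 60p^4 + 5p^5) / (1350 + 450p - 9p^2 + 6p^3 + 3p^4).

(-500 - 125p + 20p^2 + 5p^3)/(90 - 18p + 3p^2)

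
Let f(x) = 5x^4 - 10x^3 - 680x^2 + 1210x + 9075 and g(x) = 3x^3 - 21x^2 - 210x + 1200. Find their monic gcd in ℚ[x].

x - 5

By polynomial division,
  5x^4 - 10x^3 - 680x^2 + 1210x + 9075 = ((5/3)x + 25/3)(3x^3 - 21x^2 - 210x + 1200) + (-155x^2 + 960x - 925)
  3x^3 - 21x^2 - 210x + 1200 = (-(3/155)x + 15/961)(-155x^2 + 960x - 925) + (-(233415/961)x + 1167075/961)
  -155x^2 + 960x - 925 = ((29791/46683)x - 35557/46683)(-(233415/961)x + 1167075/961) + (0)
Last nonzero remainder: -(233415/961)x + 1167075/961. Dividing through by -233415/961 gives the monic gcd x - 5.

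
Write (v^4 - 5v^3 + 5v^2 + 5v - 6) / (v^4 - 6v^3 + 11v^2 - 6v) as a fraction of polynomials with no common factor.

Euclidean algorithm in ℚ[v]:
  v^4 - 5v^3 + 5v^2 + 5v - 6 = (v^4 - 6v^3 + 11v^2 - 6v) + (v^3 - 6v^2 + 11v - 6)
  v^4 - 6v^3 + 11v^2 - 6v = (v)(v^3 - 6v^2 + 11v - 6) + (0)
The last nonzero remainder v^3 - 6v^2 + 11v - 6 is already monic.
Cancel v^3 - 6v^2 + 11v - 6 from numerator and denominator to get the reduced form.

(v + 1)/(v)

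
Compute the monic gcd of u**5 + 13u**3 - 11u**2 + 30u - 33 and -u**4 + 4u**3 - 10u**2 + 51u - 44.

Repeated division with remainder:
  u**5 + 13u**3 - 11u**2 + 30u - 33 = (-u - 4)(-u**4 + 4u**3 - 10u**2 + 51u - 44) + (19u**3 + 190u - 209)
  -u**4 + 4u**3 - 10u**2 + 51u - 44 = (-(1/19)u + 4/19)(19u**3 + 190u - 209) + (0)
Last nonzero remainder: 19u**3 + 190u - 209. Dividing through by 19 gives the monic gcd u**3 + 10u - 11.

u**3 + 10u - 11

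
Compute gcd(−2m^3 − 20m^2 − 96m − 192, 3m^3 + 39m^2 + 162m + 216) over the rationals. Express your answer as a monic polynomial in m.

m + 4

Repeated division with remainder:
  −2m^3 − 20m^2 − 96m − 192 = (−2/3)(3m^3 + 39m^2 + 162m + 216) + (6m^2 + 12m − 48)
  3m^3 + 39m^2 + 162m + 216 = ((1/2)m + 11/2)(6m^2 + 12m − 48) + (120m + 480)
  6m^2 + 12m − 48 = ((1/20)m − 1/10)(120m + 480) + (0)
Last nonzero remainder: 120m + 480. Dividing through by 120 gives the monic gcd m + 4.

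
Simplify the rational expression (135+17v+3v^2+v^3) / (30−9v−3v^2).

(−27+2v−v^2)/(−6+3v)

By polynomial division,
  v^3+3v^2+17v+135 = (−(1/3)v)(−3v^2−9v+30) + (27v+135)
  −3v^2−9v+30 = (−(1/9)v+2/9)(27v+135) + (0)
Last nonzero remainder: 27v+135. Dividing through by 27 gives the monic gcd v+5.
Cancel v+5 from numerator and denominator to get the reduced form.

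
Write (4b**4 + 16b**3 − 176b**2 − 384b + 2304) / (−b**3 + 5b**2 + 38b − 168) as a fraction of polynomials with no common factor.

By polynomial division,
  4b**4 + 16b**3 − 176b**2 − 384b + 2304 = (−4b − 36)(−b**3 + 5b**2 + 38b − 168) + (156b**2 + 312b − 3744)
  −b**3 + 5b**2 + 38b − 168 = (−(1/156)b + 7/156)(156b**2 + 312b − 3744) + (0)
Last nonzero remainder: 156b**2 + 312b − 3744. Dividing through by 156 gives the monic gcd b**2 + 2b − 24.
Cancel b**2 + 2b − 24 from numerator and denominator to get the reduced form.

(−4b**2 − 8b + 96)/(b − 7)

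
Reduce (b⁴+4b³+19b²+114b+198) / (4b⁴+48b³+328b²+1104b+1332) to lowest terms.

(b²-2b+22)/(4b²+24b+148)

Repeated division with remainder:
  b⁴+4b³+19b²+114b+198 = (1/4)(4b⁴+48b³+328b²+1104b+1332) + (-8b³-63b²-162b-135)
  4b⁴+48b³+328b²+1104b+1332 = (-(1/2)b-33/16)(-8b³-63b²-162b-135) + ((1873/16)b²+(5619/8)b+16857/16)
  -8b³-63b²-162b-135 = (-(128/1873)b-240/1873)((1873/16)b²+(5619/8)b+16857/16) + (0)
Last nonzero remainder: (1873/16)b²+(5619/8)b+16857/16. Dividing through by 1873/16 gives the monic gcd b²+6b+9.
Cancel b²+6b+9 from numerator and denominator to get the reduced form.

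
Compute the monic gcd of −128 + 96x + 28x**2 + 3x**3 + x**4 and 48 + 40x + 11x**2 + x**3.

4 + x

By polynomial division,
  x**4 + 3x**3 + 28x**2 + 96x − 128 = (x − 8)(x**3 + 11x**2 + 40x + 48) + (76x**2 + 368x + 256)
  x**3 + 11x**2 + 40x + 48 = ((1/76)x + 117/1444)(76x**2 + 368x + 256) + ((2460/361)x + 9840/361)
  76x**2 + 368x + 256 = ((6859/615)x + 5776/615)((2460/361)x + 9840/361) + (0)
Last nonzero remainder: (2460/361)x + 9840/361. Dividing through by 2460/361 gives the monic gcd x + 4.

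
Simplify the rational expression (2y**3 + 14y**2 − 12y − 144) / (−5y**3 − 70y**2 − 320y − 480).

Euclidean algorithm in ℚ[y]:
  2y**3 + 14y**2 − 12y − 144 = (−2/5)(−5y**3 − 70y**2 − 320y − 480) + (−14y**2 − 140y − 336)
  −5y**3 − 70y**2 − 320y − 480 = ((5/14)y + 10/7)(−14y**2 − 140y − 336) + (0)
Last nonzero remainder: −14y**2 − 140y − 336. Dividing through by −14 gives the monic gcd y**2 + 10y + 24.
Cancel y**2 + 10y + 24 from numerator and denominator to get the reduced form.

(−2y + 6)/(5y + 20)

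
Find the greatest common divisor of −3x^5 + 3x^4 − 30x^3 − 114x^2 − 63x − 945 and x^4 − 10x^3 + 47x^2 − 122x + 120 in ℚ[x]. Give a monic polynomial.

By polynomial division,
  −3x^5 + 3x^4 − 30x^3 − 114x^2 − 63x − 945 = (−3x − 27)(x^4 − 10x^3 + 47x^2 − 122x + 120) + (−159x^3 + 789x^2 − 2997x + 2295)
  x^4 − 10x^3 + 47x^2 − 122x + 120 = (−(1/159)x + 89/2809)(−159x^3 + 789x^2 − 2997x + 2295) + ((8855/2809)x^2 − (35420/2809)x + 132825/2809)
  −159x^3 + 789x^2 − 2997x + 2295 = (−(446631/8855)x + 429777/8855)((8855/2809)x^2 − (35420/2809)x + 132825/2809) + (0)
Last nonzero remainder: (8855/2809)x^2 − (35420/2809)x + 132825/2809. Dividing through by 8855/2809 gives the monic gcd x^2 − 4x + 15.

x^2 − 4x + 15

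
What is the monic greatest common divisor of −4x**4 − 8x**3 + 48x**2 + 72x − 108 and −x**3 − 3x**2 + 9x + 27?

x**3 + 3x**2 − 9x − 27

Euclidean algorithm in ℚ[x]:
  −4x**4 − 8x**3 + 48x**2 + 72x − 108 = (4x − 4)(−x**3 − 3x**2 + 9x + 27) + (0)
Last nonzero remainder: −x**3 − 3x**2 + 9x + 27. Dividing through by −1 gives the monic gcd x**3 + 3x**2 − 9x − 27.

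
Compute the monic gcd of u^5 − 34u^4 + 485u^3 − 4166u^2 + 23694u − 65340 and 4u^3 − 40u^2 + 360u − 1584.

u^2 − 4u + 66

By polynomial division,
  u^5 − 34u^4 + 485u^3 − 4166u^2 + 23694u − 65340 = ((1/4)u^2 − 6u + 155/4)(4u^3 − 40u^2 + 360u − 1584) + (−60u^2 + 240u − 3960)
  4u^3 − 40u^2 + 360u − 1584 = (−(1/15)u + 2/5)(−60u^2 + 240u − 3960) + (0)
Last nonzero remainder: −60u^2 + 240u − 3960. Dividing through by −60 gives the monic gcd u^2 − 4u + 66.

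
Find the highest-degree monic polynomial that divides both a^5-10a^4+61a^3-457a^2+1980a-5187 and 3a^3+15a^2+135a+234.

Euclidean algorithm in ℚ[a]:
  a^5-10a^4+61a^3-457a^2+1980a-5187 = ((1/3)a^2-5a+91/3)(3a^3+15a^2+135a+234) + (-315a^2-945a-12285)
  3a^3+15a^2+135a+234 = (-(1/105)a-2/105)(-315a^2-945a-12285) + (0)
Last nonzero remainder: -315a^2-945a-12285. Dividing through by -315 gives the monic gcd a^2+3a+39.

a^2+3a+39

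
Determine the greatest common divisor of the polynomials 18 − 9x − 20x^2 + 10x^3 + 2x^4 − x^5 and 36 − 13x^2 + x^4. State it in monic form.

18 − 9x − 2x^2 + x^3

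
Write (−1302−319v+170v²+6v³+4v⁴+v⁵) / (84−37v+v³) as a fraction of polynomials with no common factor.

(62+27v+v³)/(−4+v)

By polynomial division,
  v⁵+4v⁴+6v³+170v²−319v−1302 = (v²+4v+43)(v³−37v+84) + (234v²+936v−4914)
  v³−37v+84 = ((1/234)v−2/117)(234v²+936v−4914) + (0)
Last nonzero remainder: 234v²+936v−4914. Dividing through by 234 gives the monic gcd v²+4v−21.
Cancel v²+4v−21 from numerator and denominator to get the reduced form.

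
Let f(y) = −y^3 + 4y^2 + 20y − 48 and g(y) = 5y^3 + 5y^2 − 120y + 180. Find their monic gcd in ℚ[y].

By polynomial division,
  −y^3 + 4y^2 + 20y − 48 = (−1/5)(5y^3 + 5y^2 − 120y + 180) + (5y^2 − 4y − 12)
  5y^3 + 5y^2 − 120y + 180 = (y + 9/5)(5y^2 − 4y − 12) + (−(504/5)y + 1008/5)
  5y^2 − 4y − 12 = (−(25/504)y − 5/84)(−(504/5)y + 1008/5) + (0)
Last nonzero remainder: −(504/5)y + 1008/5. Dividing through by −504/5 gives the monic gcd y − 2.

y − 2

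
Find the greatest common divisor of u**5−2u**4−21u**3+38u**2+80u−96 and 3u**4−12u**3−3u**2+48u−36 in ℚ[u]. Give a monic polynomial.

Apply the Euclidean algorithm:
  u**5−2u**4−21u**3+38u**2+80u−96 = ((1/3)u+2/3)(3u**4−12u**3−3u**2+48u−36) + (−12u**3+24u**2+60u−72)
  3u**4−12u**3−3u**2+48u−36 = (−(1/4)u+1/2)(−12u**3+24u**2+60u−72) + (0)
Last nonzero remainder: −12u**3+24u**2+60u−72. Dividing through by −12 gives the monic gcd u**3−2u**2−5u+6.

u**3−2u**2−5u+6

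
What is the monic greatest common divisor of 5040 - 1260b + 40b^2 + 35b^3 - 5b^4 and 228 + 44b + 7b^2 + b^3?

Apply the Euclidean algorithm:
  -5b^4 + 35b^3 + 40b^2 - 1260b + 5040 = (-5b + 70)(b^3 + 7b^2 + 44b + 228) + (-230b^2 - 3200b - 10920)
  b^3 + 7b^2 + 44b + 228 = (-(1/230)b + 159/5290)(-230b^2 - 3200b - 10920) + ((49040/529)b + 294240/529)
  -230b^2 - 3200b - 10920 = (-(12167/4904)b - 48139/2452)((49040/529)b + 294240/529) + (0)
Last nonzero remainder: (49040/529)b + 294240/529. Dividing through by 49040/529 gives the monic gcd b + 6.

6 + b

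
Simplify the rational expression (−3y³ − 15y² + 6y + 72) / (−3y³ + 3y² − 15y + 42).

By polynomial division,
  −3y³ − 15y² + 6y + 72 = (−3y³ + 3y² − 15y + 42) + (−18y² + 21y + 30)
  −3y³ + 3y² − 15y + 42 = ((1/6)y + 1/36)(−18y² + 21y + 30) + (−(247/12)y + 247/6)
  −18y² + 21y + 30 = ((216/247)y + 180/247)(−(247/12)y + 247/6) + (0)
Last nonzero remainder: −(247/12)y + 247/6. Dividing through by −247/12 gives the monic gcd y − 2.
Cancel y − 2 from numerator and denominator to get the reduced form.

(y² + 7y + 12)/(y² + y + 7)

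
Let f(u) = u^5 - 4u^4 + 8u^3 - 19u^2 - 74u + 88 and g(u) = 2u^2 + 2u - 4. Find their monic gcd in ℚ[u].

u^2 + u - 2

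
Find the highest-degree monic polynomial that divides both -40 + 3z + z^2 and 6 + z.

1

Euclidean algorithm in ℚ[z]:
  z^2 + 3z - 40 = (z - 3)(z + 6) + (-22)
  z + 6 = (-(1/22)z - 3/11)(-22) + (0)
The last nonzero remainder is the constant -22, so the polynomials are coprime and gcd = 1.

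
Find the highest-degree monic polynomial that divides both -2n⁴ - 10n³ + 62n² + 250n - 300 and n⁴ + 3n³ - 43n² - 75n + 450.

Euclidean algorithm in ℚ[n]:
  -2n⁴ - 10n³ + 62n² + 250n - 300 = (-2)(n⁴ + 3n³ - 43n² - 75n + 450) + (-4n³ - 24n² + 100n + 600)
  n⁴ + 3n³ - 43n² - 75n + 450 = (-(1/4)n + 3/4)(-4n³ - 24n² + 100n + 600) + (0)
Last nonzero remainder: -4n³ - 24n² + 100n + 600. Dividing through by -4 gives the monic gcd n³ + 6n² - 25n - 150.

n³ + 6n² - 25n - 150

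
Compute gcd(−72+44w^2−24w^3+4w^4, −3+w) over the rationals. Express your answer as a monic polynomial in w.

By polynomial division,
  4w^4−24w^3+44w^2−72 = (4w^3−12w^2+8w+24)(w−3) + (0)
The last nonzero remainder w−3 is already monic.

−3+w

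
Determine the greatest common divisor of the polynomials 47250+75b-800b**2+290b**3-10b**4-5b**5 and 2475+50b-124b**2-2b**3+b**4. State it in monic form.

45+14b+b**2

By polynomial division,
  -5b**5-10b**4+290b**3-800b**2+75b+47250 = (-5b-20)(b**4-2b**3-124b**2+50b+2475) + (-370b**3-3030b**2+13450b+96750)
  b**4-2b**3-124b**2+50b+2475 = (-(1/370)b+377/13690)(-370b**3-3030b**2+13450b+96750) + (-(5760/1369)b**2-(80640/1369)b-259200/1369)
  -370b**3-3030b**2+13450b+96750 = ((50653/576)b-294335/576)(-(5760/1369)b**2-(80640/1369)b-259200/1369) + (0)
Last nonzero remainder: -(5760/1369)b**2-(80640/1369)b-259200/1369. Dividing through by -5760/1369 gives the monic gcd b**2+14b+45.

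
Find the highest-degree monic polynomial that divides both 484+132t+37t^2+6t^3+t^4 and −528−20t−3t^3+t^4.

Euclidean algorithm in ℚ[t]:
  t^4+6t^3+37t^2+132t+484 = (t^4−3t^3−20t−528) + (9t^3+37t^2+152t+1012)
  t^4−3t^3−20t−528 = ((1/9)t−64/81)(9t^3+37t^2+152t+1012) + ((1000/81)t^2−(1000/81)t+22000/81)
  9t^3+37t^2+152t+1012 = ((729/1000)t+1863/500)((1000/81)t^2−(1000/81)t+22000/81) + (0)
Last nonzero remainder: (1000/81)t^2−(1000/81)t+22000/81. Dividing through by 1000/81 gives the monic gcd t^2−t+22.

22−t+t^2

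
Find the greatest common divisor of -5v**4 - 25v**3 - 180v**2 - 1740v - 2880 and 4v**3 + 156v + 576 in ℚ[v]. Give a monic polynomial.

v**2 - 3v + 48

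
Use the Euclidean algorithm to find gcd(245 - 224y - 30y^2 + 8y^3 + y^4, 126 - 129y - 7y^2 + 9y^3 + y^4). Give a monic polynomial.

Repeated division with remainder:
  y^4 + 8y^3 - 30y^2 - 224y + 245 = (y^4 + 9y^3 - 7y^2 - 129y + 126) + (-y^3 - 23y^2 - 95y + 119)
  y^4 + 9y^3 - 7y^2 - 129y + 126 = (-y + 14)(-y^3 - 23y^2 - 95y + 119) + (220y^2 + 1320y - 1540)
  -y^3 - 23y^2 - 95y + 119 = (-(1/220)y - 17/220)(220y^2 + 1320y - 1540) + (0)
Last nonzero remainder: 220y^2 + 1320y - 1540. Dividing through by 220 gives the monic gcd y^2 + 6y - 7.

-7 + 6y + y^2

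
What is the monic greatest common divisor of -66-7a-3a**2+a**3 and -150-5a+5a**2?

Apply the Euclidean algorithm:
  a**3-3a**2-7a-66 = ((1/5)a-2/5)(5a**2-5a-150) + (21a-126)
  5a**2-5a-150 = ((5/21)a+25/21)(21a-126) + (0)
Last nonzero remainder: 21a-126. Dividing through by 21 gives the monic gcd a-6.

-6+a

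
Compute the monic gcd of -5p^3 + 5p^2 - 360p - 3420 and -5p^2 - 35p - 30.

Apply the Euclidean algorithm:
  -5p^3 + 5p^2 - 360p - 3420 = (p - 8)(-5p^2 - 35p - 30) + (-610p - 3660)
  -5p^2 - 35p - 30 = ((1/122)p + 1/122)(-610p - 3660) + (0)
Last nonzero remainder: -610p - 3660. Dividing through by -610 gives the monic gcd p + 6.

p + 6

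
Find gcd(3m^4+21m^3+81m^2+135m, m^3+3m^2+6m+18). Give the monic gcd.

m+3

Euclidean algorithm in ℚ[m]:
  3m^4+21m^3+81m^2+135m = (3m+12)(m^3+3m^2+6m+18) + (27m^2+9m−216)
  m^3+3m^2+6m+18 = ((1/27)m+8/81)(27m^2+9m−216) + ((118/9)m+118/3)
  27m^2+9m−216 = ((243/118)m−324/59)((118/9)m+118/3) + (0)
Last nonzero remainder: (118/9)m+118/3. Dividing through by 118/9 gives the monic gcd m+3.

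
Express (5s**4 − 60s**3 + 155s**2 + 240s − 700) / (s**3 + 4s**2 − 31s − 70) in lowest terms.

Euclidean algorithm in ℚ[s]:
  5s**4 − 60s**3 + 155s**2 + 240s − 700 = (5s − 80)(s**3 + 4s**2 − 31s − 70) + (630s**2 − 1890s − 6300)
  s**3 + 4s**2 − 31s − 70 = ((1/630)s + 1/90)(630s**2 − 1890s − 6300) + (0)
Last nonzero remainder: 630s**2 − 1890s − 6300. Dividing through by 630 gives the monic gcd s**2 − 3s − 10.
Cancel s**2 − 3s − 10 from numerator and denominator to get the reduced form.

(5s**2 − 45s + 70)/(s + 7)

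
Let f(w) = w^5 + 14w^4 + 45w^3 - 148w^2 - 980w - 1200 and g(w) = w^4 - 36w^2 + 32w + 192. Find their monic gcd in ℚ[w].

Repeated division with remainder:
  w^5 + 14w^4 + 45w^3 - 148w^2 - 980w - 1200 = (w + 14)(w^4 - 36w^2 + 32w + 192) + (81w^3 + 324w^2 - 1620w - 3888)
  w^4 - 36w^2 + 32w + 192 = ((1/81)w - 4/81)(81w^3 + 324w^2 - 1620w - 3888) + (0)
Last nonzero remainder: 81w^3 + 324w^2 - 1620w - 3888. Dividing through by 81 gives the monic gcd w^3 + 4w^2 - 20w - 48.

w^3 + 4w^2 - 20w - 48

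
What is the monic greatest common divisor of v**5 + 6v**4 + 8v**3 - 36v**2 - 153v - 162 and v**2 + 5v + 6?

v**2 + 5v + 6

Repeated division with remainder:
  v**5 + 6v**4 + 8v**3 - 36v**2 - 153v - 162 = (v**3 + v**2 - 3v - 27)(v**2 + 5v + 6) + (0)
The last nonzero remainder v**2 + 5v + 6 is already monic.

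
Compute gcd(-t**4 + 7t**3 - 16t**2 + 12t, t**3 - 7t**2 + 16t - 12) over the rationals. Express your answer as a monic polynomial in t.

t**3 - 7t**2 + 16t - 12

Repeated division with remainder:
  -t**4 + 7t**3 - 16t**2 + 12t = (-t)(t**3 - 7t**2 + 16t - 12) + (0)
The last nonzero remainder t**3 - 7t**2 + 16t - 12 is already monic.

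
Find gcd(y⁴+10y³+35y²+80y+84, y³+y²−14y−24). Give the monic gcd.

Repeated division with remainder:
  y⁴+10y³+35y²+80y+84 = (y+9)(y³+y²−14y−24) + (40y²+230y+300)
  y³+y²−14y−24 = ((1/40)y−19/160)(40y²+230y+300) + ((93/16)y+93/8)
  40y²+230y+300 = ((640/93)y+800/31)((93/16)y+93/8) + (0)
Last nonzero remainder: (93/16)y+93/8. Dividing through by 93/16 gives the monic gcd y+2.

y+2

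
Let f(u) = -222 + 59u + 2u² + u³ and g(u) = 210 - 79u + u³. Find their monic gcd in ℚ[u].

Repeated division with remainder:
  u³ + 2u² + 59u - 222 = (u³ - 79u + 210) + (2u² + 138u - 432)
  u³ - 79u + 210 = ((1/2)u - 69/2)(2u² + 138u - 432) + (4898u - 14694)
  2u² + 138u - 432 = ((1/2449)u + 72/2449)(4898u - 14694) + (0)
Last nonzero remainder: 4898u - 14694. Dividing through by 4898 gives the monic gcd u - 3.

-3 + u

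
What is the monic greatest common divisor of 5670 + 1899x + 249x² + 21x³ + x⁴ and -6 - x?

6 + x

By polynomial division,
  x⁴ + 21x³ + 249x² + 1899x + 5670 = (-x³ - 15x² - 159x - 945)(-x - 6) + (0)
Last nonzero remainder: -x - 6. Dividing through by -1 gives the monic gcd x + 6.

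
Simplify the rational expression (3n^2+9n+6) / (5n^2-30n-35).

(3n+6)/(5n-35)

Euclidean algorithm in ℚ[n]:
  3n^2+9n+6 = (3/5)(5n^2-30n-35) + (27n+27)
  5n^2-30n-35 = ((5/27)n-35/27)(27n+27) + (0)
Last nonzero remainder: 27n+27. Dividing through by 27 gives the monic gcd n+1.
Cancel n+1 from numerator and denominator to get the reduced form.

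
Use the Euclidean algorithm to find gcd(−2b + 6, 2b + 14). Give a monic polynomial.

Repeated division with remainder:
  −2b + 6 = (−1)(2b + 14) + (20)
  2b + 14 = ((1/10)b + 7/10)(20) + (0)
The last nonzero remainder is the constant 20, so the polynomials are coprime and gcd = 1.

1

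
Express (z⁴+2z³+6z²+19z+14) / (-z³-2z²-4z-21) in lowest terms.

Euclidean algorithm in ℚ[z]:
  z⁴+2z³+6z²+19z+14 = (-z)(-z³-2z²-4z-21) + (2z²-2z+14)
  -z³-2z²-4z-21 = (-(1/2)z-3/2)(2z²-2z+14) + (0)
Last nonzero remainder: 2z²-2z+14. Dividing through by 2 gives the monic gcd z²-z+7.
Cancel z²-z+7 from numerator and denominator to get the reduced form.

(-z²-3z-2)/(z+3)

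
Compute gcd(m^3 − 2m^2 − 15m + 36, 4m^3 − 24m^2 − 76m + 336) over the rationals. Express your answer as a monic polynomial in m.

Euclidean algorithm in ℚ[m]:
  m^3 − 2m^2 − 15m + 36 = (1/4)(4m^3 − 24m^2 − 76m + 336) + (4m^2 + 4m − 48)
  4m^3 − 24m^2 − 76m + 336 = (m − 7)(4m^2 + 4m − 48) + (0)
Last nonzero remainder: 4m^2 + 4m − 48. Dividing through by 4 gives the monic gcd m^2 + m − 12.

m^2 + m − 12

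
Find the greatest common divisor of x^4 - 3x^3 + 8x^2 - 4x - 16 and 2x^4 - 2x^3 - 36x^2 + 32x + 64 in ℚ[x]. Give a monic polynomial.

x^2 - x - 2

Repeated division with remainder:
  x^4 - 3x^3 + 8x^2 - 4x - 16 = (1/2)(2x^4 - 2x^3 - 36x^2 + 32x + 64) + (-2x^3 + 26x^2 - 20x - 48)
  2x^4 - 2x^3 - 36x^2 + 32x + 64 = (-x - 12)(-2x^3 + 26x^2 - 20x - 48) + (256x^2 - 256x - 512)
  -2x^3 + 26x^2 - 20x - 48 = (-(1/128)x + 3/32)(256x^2 - 256x - 512) + (0)
Last nonzero remainder: 256x^2 - 256x - 512. Dividing through by 256 gives the monic gcd x^2 - x - 2.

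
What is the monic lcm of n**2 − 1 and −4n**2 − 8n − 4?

Euclidean algorithm in ℚ[n]:
  n**2 − 1 = (−1/4)(−4n**2 − 8n − 4) + (−2n − 2)
  −4n**2 − 8n − 4 = (2n + 2)(−2n − 2) + (0)
Last nonzero remainder: −2n − 2. Dividing through by −2 gives the monic gcd n + 1.
Then lcm(f, g) = f·g / gcd(f, g); expanding and making the result monic gives the answer.

n**3 + n**2 − n − 1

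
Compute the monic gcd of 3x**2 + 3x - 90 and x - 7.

1

Repeated division with remainder:
  3x**2 + 3x - 90 = (3x + 24)(x - 7) + (78)
  x - 7 = ((1/78)x - 7/78)(78) + (0)
The last nonzero remainder is the constant 78, so the polynomials are coprime and gcd = 1.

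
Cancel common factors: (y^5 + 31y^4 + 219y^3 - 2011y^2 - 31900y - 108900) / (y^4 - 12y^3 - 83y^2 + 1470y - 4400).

By polynomial division,
  y^5 + 31y^4 + 219y^3 - 2011y^2 - 31900y - 108900 = (y + 43)(y^4 - 12y^3 - 83y^2 + 1470y - 4400) + (818y^3 + 88y^2 - 90710y + 80300)
  y^4 - 12y^3 - 83y^2 + 1470y - 4400 = ((1/818)y - 2476/167281)(818y^3 + 88y^2 - 90710y + 80300) + ((4883760/167281)y^2 + (4883760/167281)y - 537213600/167281)
  818y^3 + 88y^2 - 90710y + 80300 = ((68417929/2441880)y - 12211513/488376)((4883760/167281)y^2 + (4883760/167281)y - 537213600/167281) + (0)
Last nonzero remainder: (4883760/167281)y^2 + (4883760/167281)y - 537213600/167281. Dividing through by 4883760/167281 gives the monic gcd y^2 + y - 110.
Cancel y^2 + y - 110 from numerator and denominator to get the reduced form.

(y^3 + 30y^2 + 299y + 990)/(y^2 - 13y + 40)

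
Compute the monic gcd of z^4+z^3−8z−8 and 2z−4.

z−2

By polynomial division,
  z^4+z^3−8z−8 = ((1/2)z^3+(3/2)z^2+3z+2)(2z−4) + (0)
Last nonzero remainder: 2z−4. Dividing through by 2 gives the monic gcd z−2.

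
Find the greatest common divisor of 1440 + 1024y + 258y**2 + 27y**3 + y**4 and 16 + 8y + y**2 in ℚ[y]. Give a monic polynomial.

16 + 8y + y**2

By polynomial division,
  y**4 + 27y**3 + 258y**2 + 1024y + 1440 = (y**2 + 19y + 90)(y**2 + 8y + 16) + (0)
The last nonzero remainder y**2 + 8y + 16 is already monic.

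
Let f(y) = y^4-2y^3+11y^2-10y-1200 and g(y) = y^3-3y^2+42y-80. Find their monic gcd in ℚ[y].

By polynomial division,
  y^4-2y^3+11y^2-10y-1200 = (y+1)(y^3-3y^2+42y-80) + (-28y^2+28y-1120)
  y^3-3y^2+42y-80 = (-(1/28)y+1/14)(-28y^2+28y-1120) + (0)
Last nonzero remainder: -28y^2+28y-1120. Dividing through by -28 gives the monic gcd y^2-y+40.

y^2-y+40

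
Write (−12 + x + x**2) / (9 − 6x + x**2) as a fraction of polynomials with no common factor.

By polynomial division,
  x**2 + x − 12 = (x**2 − 6x + 9) + (7x − 21)
  x**2 − 6x + 9 = ((1/7)x − 3/7)(7x − 21) + (0)
Last nonzero remainder: 7x − 21. Dividing through by 7 gives the monic gcd x − 3.
Cancel x − 3 from numerator and denominator to get the reduced form.

(4 + x)/(−3 + x)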